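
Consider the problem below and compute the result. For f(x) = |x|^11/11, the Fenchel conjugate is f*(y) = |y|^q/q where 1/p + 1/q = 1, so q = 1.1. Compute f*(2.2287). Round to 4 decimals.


The conjugate exponent q satisfies 1/p + 1/q = 1.
p = 11, so q = 11/(11 - 1) = 1.1
|y|^q = 2.2287^1.1 = 2.4147
f*(2.2287) = 2.4147 / 1.1 = 2.1951


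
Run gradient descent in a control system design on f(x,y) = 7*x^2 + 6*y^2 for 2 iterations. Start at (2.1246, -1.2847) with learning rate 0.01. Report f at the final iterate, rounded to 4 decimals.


Gradient descent on f(x,y) = 7*x^2 + 6*y^2.
Starting point: (2.1246, -1.2847), alpha = 0.01
Step 1: grad_x = 2*7*2.1246 = 29.7444, grad_y = 2*6*-1.2847 = -15.4164
  x_1 = 2.1246 - 0.01*29.7444 = 1.8272
  y_1 = -1.2847 - 0.01*-15.4164 = -1.1305
Step 2: grad_x = 2*7*1.8272 = 25.5802, grad_y = 2*6*-1.1305 = -13.5664
  x_2 = 1.8272 - 0.01*25.5802 = 1.5714
  y_2 = -1.1305 - 0.01*-13.5664 = -0.9949
f(1.5714, -0.9949) = 7*1.5714^2 + 6*(-0.9949)^2 = 23.2227


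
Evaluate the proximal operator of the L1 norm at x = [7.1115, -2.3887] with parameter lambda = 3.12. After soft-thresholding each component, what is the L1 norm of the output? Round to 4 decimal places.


Soft-thresholding with lambda = 3.12:
prox(7.1115) = sign(7.1115)*max(|7.1115| - 3.12, 0) = 3.9915
prox(-2.3887) = sign(-2.3887)*max(|-2.3887| - 3.12, 0) = 0.0
prox(x) = [3.9915, 0.0]
||prox(x)||_1 = 3.9915 + 0.0 = 3.9915


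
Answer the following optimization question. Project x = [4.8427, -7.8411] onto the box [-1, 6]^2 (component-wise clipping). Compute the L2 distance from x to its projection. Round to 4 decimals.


Project each component onto [-1, 6].
clip(4.8427) = 4.8427, clip(-7.8411) = -1.0
Projection = [4.8427, -1.0]
Squared diffs: [0.0, 46.8006]
Distance = sqrt(46.8006) = 6.8411


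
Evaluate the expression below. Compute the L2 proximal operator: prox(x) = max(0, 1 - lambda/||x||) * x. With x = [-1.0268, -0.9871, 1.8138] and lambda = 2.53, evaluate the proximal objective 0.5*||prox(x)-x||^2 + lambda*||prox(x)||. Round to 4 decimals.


Step 1: Compute ||x||.
||x|| = 2.3062
Step 2: Compute scaling factor.
scale = max(0, 1 - 2.53/2.3062) = 0.0
Step 3: prox(x) = [-0.0, -0.0, 0.0]
||prox(x)|| = 0.0
Step 4: Proximal objective.
0.5*||prox-x||^2 = 2.6593
lambda*||prox|| = 0.0
Total = 2.6593


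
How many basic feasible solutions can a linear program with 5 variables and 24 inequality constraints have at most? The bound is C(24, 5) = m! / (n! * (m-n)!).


Each vertex corresponds to some choice of n active constraints out of m, so the number of vertices is at most C(m, n) = m! / (n!(m-n)!).
m = 24, n = 5
Numerator: 24 * 23 * 22 * 21 * 20
Denominator: 5! = 120
C(24, 5) = 42504


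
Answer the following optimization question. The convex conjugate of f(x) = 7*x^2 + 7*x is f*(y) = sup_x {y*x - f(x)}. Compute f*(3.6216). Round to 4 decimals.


f*(y) = sup_x {y*x - a*x^2 - b*x} = sup_x {(y-b)*x - a*x^2}
FOC: (y - b) - 2a*x = 0 => x* = (y - b)/(2a)
x* = (3.6216 - 7)/(2*7) = -0.2413
f*(3.6216) = (y-b)^2/(4a) = (3.6216 - 7)^2/(4*7)
= 11.4136/28 = 0.4076


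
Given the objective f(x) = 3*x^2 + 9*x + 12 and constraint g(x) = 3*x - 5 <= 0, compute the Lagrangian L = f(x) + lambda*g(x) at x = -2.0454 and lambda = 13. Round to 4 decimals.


Step 1: Evaluate f(x).
f(-2.0454) = 3*(-2.0454)^2 + 9*(-2.0454) + 12 = 6.1424
Step 2: Evaluate g(x).
g(-2.0454) = 3*-2.0454 - 5 = -11.1362
Step 3: Compute Lagrangian.
L = 6.1424 + 13*-11.1362 = -138.6282


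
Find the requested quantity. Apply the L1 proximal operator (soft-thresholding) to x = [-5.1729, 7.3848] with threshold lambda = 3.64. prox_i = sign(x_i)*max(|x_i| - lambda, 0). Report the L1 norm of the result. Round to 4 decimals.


Soft-thresholding with lambda = 3.64:
prox(-5.1729) = sign(-5.1729)*max(|-5.1729| - 3.64, 0) = -1.5329
prox(7.3848) = sign(7.3848)*max(|7.3848| - 3.64, 0) = 3.7448
prox(x) = [-1.5329, 3.7448]
||prox(x)||_1 = 1.5329 + 3.7448 = 5.2777


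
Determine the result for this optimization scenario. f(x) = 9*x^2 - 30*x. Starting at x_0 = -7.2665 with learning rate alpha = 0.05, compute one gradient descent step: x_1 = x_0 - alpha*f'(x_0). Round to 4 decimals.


We compute the gradient at x_0 and apply the update.
f'(x) = 18*x - 30
f'(-7.2665) = 18*-7.2665 - 30 = -160.797
x_1 = -7.2665 - 0.05*-160.797 = 0.7734


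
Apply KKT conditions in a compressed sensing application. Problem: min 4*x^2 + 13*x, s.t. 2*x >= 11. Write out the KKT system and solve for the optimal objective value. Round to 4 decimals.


Step 1: Try lambda = 0 (constraint inactive).
x_unc = -13/(2*4) = -1.625
Check: 2*-1.625 = -3.25 < 11 -- violated!
Step 2: Constraint must be active: 2*x = 11
x* = 11/2 = 5.5
lambda = (2*4*5.5 + 13)/2 = 28.5
Step 3: Compute optimal value.
f(x*) = 4*5.5^2 + 13*5.5 = 192.5


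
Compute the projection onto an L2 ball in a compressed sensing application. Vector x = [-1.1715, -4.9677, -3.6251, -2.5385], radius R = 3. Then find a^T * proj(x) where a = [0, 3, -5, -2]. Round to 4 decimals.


Step 1: Compute ||x|| (intermediates to 6 decimals).
||x|| = sqrt((-1.1715)^2 + (-4.9677)^2 + (-3.6251)^2 + (-2.5385)^2) = 6.755427
Step 2: Project.
Since ||x|| > R, scale = R/||x|| = 3/6.755427 = 0.444087, proj(x) = scale * x
proj(x) = [-0.520248, -2.206091, -1.60986, -1.127315]
Step 3: Dot product.
a^T * proj(x) = 0*(-0.520248) + 3*(-2.206091) - 5*(-1.60986) - 2*(-1.127315) = 3.6857


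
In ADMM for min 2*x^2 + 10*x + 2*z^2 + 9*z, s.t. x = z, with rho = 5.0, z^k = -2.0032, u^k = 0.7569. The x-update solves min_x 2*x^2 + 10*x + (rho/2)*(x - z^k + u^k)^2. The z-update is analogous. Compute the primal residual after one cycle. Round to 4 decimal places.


ADMM iteration with rho = 5.0, z^k = -2.0032, u^k = 0.7569
Step 1: x-update.
Minimize 2*x^2 + 10*x + (5.0/2)*(x + 2.0032 + 0.7569)^2
FOC: (2*2 + 5.0)*x = -10 + 5.0*(-2.0032 - 0.7569)
x^{k+1} = -2.6445
Step 2: z-update.
Minimize 2*z^2 + 9*z + (5.0/2)*(-2.6445 - z + 0.7569)^2
FOC: (2*2 + 5.0)*z = -9 + 5.0*(-2.6445 + 0.7569)
z^{k+1} = -2.0487
Step 3: u-update.
u^{k+1} = 0.7569 - 2.6445 + 2.0487 = 0.1611
Step 4: Primal residual = |-2.6445 + 2.0487| = 0.5958


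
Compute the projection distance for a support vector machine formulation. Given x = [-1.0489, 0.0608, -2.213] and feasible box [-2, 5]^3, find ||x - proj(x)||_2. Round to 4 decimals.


Project each component onto [-2, 5].
clip(-1.0489) = -1.0489, clip(0.0608) = 0.0608, clip(-2.213) = -2.0
Projection = [-1.0489, 0.0608, -2.0]
Squared diffs: [0.0, 0.0, 0.0454]
Distance = sqrt(0.0454) = 0.213


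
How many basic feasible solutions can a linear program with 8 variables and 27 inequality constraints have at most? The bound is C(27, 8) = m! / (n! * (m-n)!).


Each vertex corresponds to some choice of n active constraints out of m, so the number of vertices is at most C(m, n) = m! / (n!(m-n)!).
m = 27, n = 8
Numerator: 27 * 26 * 25 * 24 * 23 * 22 * 21 * 20
Denominator: 8! = 40320
C(27, 8) = 2220075


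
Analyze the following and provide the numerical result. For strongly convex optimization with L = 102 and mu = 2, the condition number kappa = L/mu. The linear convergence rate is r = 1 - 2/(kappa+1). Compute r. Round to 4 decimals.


Step 1: Compute the condition number.
kappa = L/mu = 102/2 = 51.0
Step 2: Compute the convergence rate.
r = 1 - 2/(kappa + 1) = 1 - 2*mu/(L + mu) = (L - mu)/(L + mu) = 100/104 = 0.9615


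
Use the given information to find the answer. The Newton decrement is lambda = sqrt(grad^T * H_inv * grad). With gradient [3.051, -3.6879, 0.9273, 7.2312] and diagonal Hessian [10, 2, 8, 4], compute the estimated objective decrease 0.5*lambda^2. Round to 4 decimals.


Step 1: H is diagonal, so H^(-1) * g = [0.3051, -1.844, 0.1159, 1.8078].
Step 2: g^T H^(-1) g = sum_i g_i^2 / H_ii
  = (3.051)^2/10 + (-3.6879)^2/2 + (0.9273)^2/8 + (7.2312)^2/4
  = 0.9309 + 6.8003 + 0.1075 + 13.0726 = 20.9112
Step 3: Objective decrease = 0.5 * g^T H^(-1) g = 10.4556


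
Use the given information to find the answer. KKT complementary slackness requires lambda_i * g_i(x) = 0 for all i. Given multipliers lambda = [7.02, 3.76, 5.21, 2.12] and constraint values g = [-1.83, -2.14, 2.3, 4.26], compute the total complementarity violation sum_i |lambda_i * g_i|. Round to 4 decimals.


KKT complementary slackness check:
lambda_1 * g_1 = 7.02 * -1.83 = -12.8466
lambda_2 * g_2 = 3.76 * -2.14 = -8.0464
lambda_3 * g_3 = 5.21 * 2.3 = 11.983
lambda_4 * g_4 = 2.12 * 4.26 = 9.0312
Total violation = 12.8466 + 8.0464 + 11.983 + 9.0312 = 41.9072


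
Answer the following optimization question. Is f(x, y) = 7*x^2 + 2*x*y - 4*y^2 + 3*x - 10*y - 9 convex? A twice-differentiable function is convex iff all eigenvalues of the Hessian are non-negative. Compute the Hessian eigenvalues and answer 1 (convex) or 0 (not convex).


The Hessian of f(x,y) = 7*x^2 + 2*x*y - 4*y^2 + 3*x - 10*y - 9 is:
H = [[14, 2], [2, -8]]
Trace = 14 - 8 = 6
Determinant = 14*-8 - (2)^2 = -116
Discriminant = (6)^2 - 4*-116 = 500.0
Eigenvalues: lambda_1 = -8.1803, lambda_2 = 14.1803
The function is not convex.

0


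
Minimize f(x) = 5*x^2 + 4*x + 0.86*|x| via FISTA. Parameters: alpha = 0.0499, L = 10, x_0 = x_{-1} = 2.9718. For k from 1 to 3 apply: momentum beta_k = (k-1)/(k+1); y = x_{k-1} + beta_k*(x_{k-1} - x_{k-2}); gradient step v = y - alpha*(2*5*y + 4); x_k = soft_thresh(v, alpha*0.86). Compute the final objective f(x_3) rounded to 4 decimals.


FISTA on f(x) = 5*x^2 + 4*x + 0.86*|x|
L = 10, alpha = 0.0499
Iteration 1: beta = 0.0, y = 2.9718 + 0.0*(2.9718 - 2.9718) = 2.9718
  grad(y) = 33.718, v = y - alpha*grad = 1.2893
  prox(v) = soft_thresh(1.2893, 0.0429) = 1.2464
Iteration 2: beta = 0.3333, y = 1.2464 + 0.3333*(1.2464 - 2.9718) = 0.6712
  grad(y) = 10.7121, v = y - alpha*grad = 0.1367
  prox(v) = soft_thresh(0.1367, 0.0429) = 0.0938
Iteration 3: beta = 0.5, y = 0.0938 + 0.5*(0.0938 - 1.2464) = -0.4825
  grad(y) = -0.8254, v = y - alpha*grad = -0.4414
  prox(v) = soft_thresh(-0.4414, 0.0429) = -0.3984
f(x_3) = 5*(-0.3984)^2 + 4*(-0.3984) + 0.86*|-0.3984| = -0.4573


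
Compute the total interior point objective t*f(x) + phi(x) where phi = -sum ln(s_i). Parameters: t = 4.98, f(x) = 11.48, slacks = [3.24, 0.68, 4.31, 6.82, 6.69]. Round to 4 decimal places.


Step 1: Compute log-barrier.
ln values: [1.1756, -0.3857, 1.4609, 1.9199, 1.9006]
phi = -(1.1756 - 0.3857 + 1.4609 + 1.9199 + 1.9006) = -6.0713
Step 2: Compute augmented objective.
t*f(x) = 4.98*11.48 = 57.1704
Total = 57.1704 - 6.0713 = 51.0991


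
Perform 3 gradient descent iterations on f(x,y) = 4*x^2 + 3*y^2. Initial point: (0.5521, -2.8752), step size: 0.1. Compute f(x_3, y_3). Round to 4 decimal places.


Gradient descent on f(x,y) = 4*x^2 + 3*y^2.
Starting point: (0.5521, -2.8752), alpha = 0.1
Step 1: grad_x = 2*4*0.5521 = 4.4168, grad_y = 2*3*-2.8752 = -17.2512
  x_1 = 0.5521 - 0.1*4.4168 = 0.1104
  y_1 = -2.8752 - 0.1*-17.2512 = -1.1501
Step 2: grad_x = 2*4*0.1104 = 0.8834, grad_y = 2*3*-1.1501 = -6.9005
  x_2 = 0.1104 - 0.1*0.8834 = 0.0221
  y_2 = -1.1501 - 0.1*-6.9005 = -0.46
Step 3: grad_x = 2*4*0.0221 = 0.1767, grad_y = 2*3*-0.46 = -2.7602
  x_3 = 0.0221 - 0.1*0.1767 = 0.0044
  y_3 = -0.46 - 0.1*-2.7602 = -0.184
f(0.0044, -0.184) = 4*0.0044^2 + 3*(-0.184)^2 = 0.1017


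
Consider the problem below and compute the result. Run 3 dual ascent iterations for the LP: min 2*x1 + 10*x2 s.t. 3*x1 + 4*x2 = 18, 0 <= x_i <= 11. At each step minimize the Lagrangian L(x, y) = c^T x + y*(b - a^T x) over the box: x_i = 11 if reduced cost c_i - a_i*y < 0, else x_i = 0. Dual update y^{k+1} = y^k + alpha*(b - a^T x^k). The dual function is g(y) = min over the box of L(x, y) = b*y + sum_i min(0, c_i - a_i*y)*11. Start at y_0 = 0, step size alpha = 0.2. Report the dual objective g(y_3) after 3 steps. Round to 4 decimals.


Dual ascent for LP: min 2*x1 + 10*x2, 3*x1 + 4*x2 = 18, 0 <= x_i <= 11
Step 1: y^k = 0.0, reduced costs: (2.0, 10.0)
  x^k = (0.0, 0.0), subgradient = b - a^T x = 18.0
  y^{k+1} = 0.0 + 0.2*18.0 = 3.6
Step 2: y^k = 3.6, reduced costs: (-8.8, -4.4)
  x^k = (11.0, 11.0), subgradient = b - a^T x = -59.0
  y^{k+1} = 3.6 + 0.2*-59.0 = -8.2
Step 3: y^k = -8.2, reduced costs: (26.6, 42.8)
  x^k = (0.0, 0.0), subgradient = b - a^T x = 18.0
  y^{k+1} = -8.2 + 0.2*18.0 = -4.6
Dual objective at y_3 = -4.6: reduced costs (15.8, 28.4), box minimizer x = (0.0, 0.0)
g(y_3) = b*y + (c1 - a1*y)*x1 + (c2 - a2*y)*x2 = 18*(-4.6) + 15.8*0.0 + 28.4*0.0 = -82.8 + 0.0 + 0.0 = -82.8


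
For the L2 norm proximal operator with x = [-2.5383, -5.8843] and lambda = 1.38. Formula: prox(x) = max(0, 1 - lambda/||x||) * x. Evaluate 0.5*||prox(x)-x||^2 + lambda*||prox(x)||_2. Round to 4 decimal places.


Step 1: Compute ||x||.
||x|| = 6.4084
Step 2: Compute scaling factor.
scale = max(0, 1 - 1.38/6.4084) = 0.7847
Step 3: prox(x) = [-1.9917, -4.6172]
||prox(x)|| = 5.0284
Step 4: Proximal objective.
0.5*||prox-x||^2 = 0.9522
lambda*||prox|| = 6.9392
Total = 7.8914


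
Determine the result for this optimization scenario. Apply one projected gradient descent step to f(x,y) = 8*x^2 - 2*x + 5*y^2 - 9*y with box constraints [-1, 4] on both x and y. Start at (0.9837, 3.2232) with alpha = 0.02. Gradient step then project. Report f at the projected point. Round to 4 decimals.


Step 1: Compute gradient at (0.9837, 3.2232).
grad_x = 2*8*0.9837 - 2 = 13.7392
grad_y = 2*5*3.2232 - 9 = 23.232
Step 2: Gradient step.
x_raw = 0.9837 - 0.02*13.7392 = 0.7089
y_raw = 3.2232 - 0.02*23.232 = 2.7586
Step 3: Project onto [-1, 4].
x_proj = clip(0.7089) = 0.7089
y_proj = clip(2.7586) = 2.7586
Step 4: Evaluate f.
f(0.7089, 2.7586) = 15.8239


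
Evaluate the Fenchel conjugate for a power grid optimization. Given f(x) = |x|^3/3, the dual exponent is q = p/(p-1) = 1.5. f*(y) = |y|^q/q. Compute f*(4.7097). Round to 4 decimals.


The conjugate exponent q satisfies 1/p + 1/q = 1.
p = 3, so q = 3/(3 - 1) = 1.5
|y|^q = 4.7097^1.5 = 10.2209
f*(4.7097) = 10.2209 / 1.5 = 6.8139


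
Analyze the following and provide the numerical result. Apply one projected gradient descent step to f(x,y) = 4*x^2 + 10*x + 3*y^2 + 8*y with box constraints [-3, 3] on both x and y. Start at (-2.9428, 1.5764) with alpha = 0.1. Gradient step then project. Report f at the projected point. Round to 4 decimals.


Step 1: Compute gradient at (-2.9428, 1.5764).
grad_x = 2*4*-2.9428 + 10 = -13.5424
grad_y = 2*3*1.5764 + 8 = 17.4584
Step 2: Gradient step.
x_raw = -2.9428 - 0.1*-13.5424 = -1.5886
y_raw = 1.5764 - 0.1*17.4584 = -0.1694
Step 3: Project onto [-3, 3].
x_proj = clip(-1.5886) = -1.5886
y_proj = clip(-0.1694) = -0.1694
Step 4: Evaluate f.
f(-1.5886, -0.1694) = -7.0609


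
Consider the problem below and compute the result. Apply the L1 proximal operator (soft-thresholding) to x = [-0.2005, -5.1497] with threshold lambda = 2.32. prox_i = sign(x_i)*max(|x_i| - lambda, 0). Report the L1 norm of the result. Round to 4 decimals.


Soft-thresholding with lambda = 2.32:
prox(-0.2005) = sign(-0.2005)*max(|-0.2005| - 2.32, 0) = 0.0
prox(-5.1497) = sign(-5.1497)*max(|-5.1497| - 2.32, 0) = -2.8297
prox(x) = [0.0, -2.8297]
||prox(x)||_1 = 0.0 + 2.8297 = 2.8297


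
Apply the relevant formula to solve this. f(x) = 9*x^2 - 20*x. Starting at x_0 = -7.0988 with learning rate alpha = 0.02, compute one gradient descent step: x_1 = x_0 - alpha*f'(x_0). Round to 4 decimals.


We compute the gradient at x_0 and apply the update.
f'(x) = 18*x - 20
f'(-7.0988) = 18*-7.0988 - 20 = -147.7784
x_1 = -7.0988 - 0.02*-147.7784 = -4.1432


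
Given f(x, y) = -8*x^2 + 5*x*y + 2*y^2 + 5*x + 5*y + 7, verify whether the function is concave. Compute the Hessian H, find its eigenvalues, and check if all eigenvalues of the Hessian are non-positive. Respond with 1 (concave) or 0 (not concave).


The Hessian of f(x,y) = -8*x^2 + 5*x*y + 2*y^2 + 5*x + 5*y + 7 is:
H = [[-16, 5], [5, 4]]
Trace = -16 + 4 = -12
Determinant = -16*4 - (5)^2 = -89
Discriminant = (-12)^2 - 4*-89 = 500.0
Eigenvalues: lambda_1 = -17.1803, lambda_2 = 5.1803
The function is not concave.

0


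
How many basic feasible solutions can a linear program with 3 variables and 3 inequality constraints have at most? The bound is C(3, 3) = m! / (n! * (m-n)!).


Each vertex corresponds to some choice of n active constraints out of m, so the number of vertices is at most C(m, n) = m! / (n!(m-n)!).
m = 3, n = 3
Numerator: 3 * 2 * 1
Denominator: 3! = 6
C(3, 3) = 1


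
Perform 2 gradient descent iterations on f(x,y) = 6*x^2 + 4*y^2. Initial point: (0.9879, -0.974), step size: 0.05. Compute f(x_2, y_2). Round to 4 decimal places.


Gradient descent on f(x,y) = 6*x^2 + 4*y^2.
Starting point: (0.9879, -0.974), alpha = 0.05
Step 1: grad_x = 2*6*0.9879 = 11.8548, grad_y = 2*4*-0.974 = -7.792
  x_1 = 0.9879 - 0.05*11.8548 = 0.3952
  y_1 = -0.974 - 0.05*-7.792 = -0.5844
Step 2: grad_x = 2*6*0.3952 = 4.7419, grad_y = 2*4*-0.5844 = -4.6752
  x_2 = 0.3952 - 0.05*4.7419 = 0.1581
  y_2 = -0.5844 - 0.05*-4.6752 = -0.3506
f(0.1581, -0.3506) = 6*0.1581^2 + 4*(-0.3506)^2 = 0.6417


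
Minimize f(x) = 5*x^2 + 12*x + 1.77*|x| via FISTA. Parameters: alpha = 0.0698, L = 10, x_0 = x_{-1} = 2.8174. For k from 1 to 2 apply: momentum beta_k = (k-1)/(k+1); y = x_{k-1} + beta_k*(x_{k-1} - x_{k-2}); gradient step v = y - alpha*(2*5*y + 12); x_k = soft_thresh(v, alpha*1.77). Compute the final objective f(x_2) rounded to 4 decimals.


FISTA on f(x) = 5*x^2 + 12*x + 1.77*|x|
L = 10, alpha = 0.0698
Iteration 1: beta = 0.0, y = 2.8174 + 0.0*(2.8174 - 2.8174) = 2.8174
  grad(y) = 40.174, v = y - alpha*grad = 0.0133
  prox(v) = soft_thresh(0.0133, 0.1235) = 0.0
Iteration 2: beta = 0.3333, y = 0.0 + 0.3333*(0.0 - 2.8174) = -0.9391
  grad(y) = 2.6087, v = y - alpha*grad = -1.1212
  prox(v) = soft_thresh(-1.1212, 0.1235) = -0.9977
f(x_2) = 5*(-0.9977)^2 + 12*(-0.9977) + 1.77*|-0.9977| = -5.2294


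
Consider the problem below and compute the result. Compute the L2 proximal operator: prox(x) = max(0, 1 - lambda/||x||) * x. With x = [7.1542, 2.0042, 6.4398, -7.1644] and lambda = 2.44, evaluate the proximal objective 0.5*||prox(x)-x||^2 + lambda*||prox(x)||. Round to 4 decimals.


Step 1: Compute ||x||.
||x|| = 12.1655
Step 2: Compute scaling factor.
scale = max(0, 1 - 2.44/12.1655) = 0.7994
Step 3: prox(x) = [5.7193, 1.6022, 5.1482, -5.7275]
||prox(x)|| = 9.7255
Step 4: Proximal objective.
0.5*||prox-x||^2 = 2.9768
lambda*||prox|| = 23.7302
Total = 26.707


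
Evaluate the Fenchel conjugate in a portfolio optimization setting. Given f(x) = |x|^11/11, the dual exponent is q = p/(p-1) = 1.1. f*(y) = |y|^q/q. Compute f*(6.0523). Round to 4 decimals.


The conjugate exponent q satisfies 1/p + 1/q = 1.
p = 11, so q = 11/(11 - 1) = 1.1
|y|^q = 6.0523^1.1 = 7.2462
f*(6.0523) = 7.2462 / 1.1 = 6.5875


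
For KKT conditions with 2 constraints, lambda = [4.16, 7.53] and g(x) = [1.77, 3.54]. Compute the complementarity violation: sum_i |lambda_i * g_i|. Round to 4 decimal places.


KKT complementary slackness check:
lambda_1 * g_1 = 4.16 * 1.77 = 7.3632
lambda_2 * g_2 = 7.53 * 3.54 = 26.6562
Total violation = 7.3632 + 26.6562 = 34.0194


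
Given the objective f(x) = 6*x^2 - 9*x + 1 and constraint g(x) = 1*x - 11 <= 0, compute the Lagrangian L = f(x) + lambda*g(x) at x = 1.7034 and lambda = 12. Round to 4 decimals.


Step 1: Evaluate f(x).
f(1.7034) = 6*1.7034^2 - 9*1.7034 + 1 = 3.0788
Step 2: Evaluate g(x).
g(1.7034) = 1*1.7034 - 11 = -9.2966
Step 3: Compute Lagrangian.
L = 3.0788 + 12*-9.2966 = -108.4804


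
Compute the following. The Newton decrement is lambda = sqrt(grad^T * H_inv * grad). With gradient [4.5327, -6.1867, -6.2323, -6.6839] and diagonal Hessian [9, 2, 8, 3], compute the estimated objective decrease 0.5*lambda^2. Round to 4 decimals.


Step 1: H is diagonal, so H^(-1) * g = [0.5036, -3.0934, -0.779, -2.228].
Step 2: g^T H^(-1) g = sum_i g_i^2 / H_ii
  = (4.5327)^2/9 + (-6.1867)^2/2 + (-6.2323)^2/8 + (-6.6839)^2/3
  = 2.2828 + 19.1376 + 4.8552 + 14.8915 = 41.1671
Step 3: Objective decrease = 0.5 * g^T H^(-1) g = 20.5836


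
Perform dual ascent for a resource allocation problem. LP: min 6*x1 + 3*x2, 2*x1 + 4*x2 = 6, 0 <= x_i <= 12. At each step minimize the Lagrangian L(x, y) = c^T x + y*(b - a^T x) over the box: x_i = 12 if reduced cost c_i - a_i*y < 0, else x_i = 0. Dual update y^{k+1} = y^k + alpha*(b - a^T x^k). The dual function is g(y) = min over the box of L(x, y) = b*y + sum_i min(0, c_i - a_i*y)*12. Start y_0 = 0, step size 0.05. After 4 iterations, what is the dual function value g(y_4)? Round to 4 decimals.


Dual ascent for LP: min 6*x1 + 3*x2, 2*x1 + 4*x2 = 6, 0 <= x_i <= 12
Step 1: y^k = 0.0, reduced costs: (6.0, 3.0)
  x^k = (0.0, 0.0), subgradient = b - a^T x = 6.0
  y^{k+1} = 0.0 + 0.05*6.0 = 0.3
Step 2: y^k = 0.3, reduced costs: (5.4, 1.8)
  x^k = (0.0, 0.0), subgradient = b - a^T x = 6.0
  y^{k+1} = 0.3 + 0.05*6.0 = 0.6
Step 3: y^k = 0.6, reduced costs: (4.8, 0.6)
  x^k = (0.0, 0.0), subgradient = b - a^T x = 6.0
  y^{k+1} = 0.6 + 0.05*6.0 = 0.9
Step 4: y^k = 0.9, reduced costs: (4.2, -0.6)
  x^k = (0.0, 12.0), subgradient = b - a^T x = -42.0
  y^{k+1} = 0.9 + 0.05*-42.0 = -1.2
Dual objective at y_4 = -1.2: reduced costs (8.4, 7.8), box minimizer x = (0.0, 0.0)
g(y_4) = b*y + (c1 - a1*y)*x1 + (c2 - a2*y)*x2 = 6*(-1.2) + 8.4*0.0 + 7.8*0.0 = -7.2 + 0.0 + 0.0 = -7.2


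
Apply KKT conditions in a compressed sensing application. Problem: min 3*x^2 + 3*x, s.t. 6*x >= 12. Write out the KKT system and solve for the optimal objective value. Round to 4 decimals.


Step 1: Try lambda = 0 (constraint inactive).
x_unc = -3/(2*3) = -0.5
Check: 6*-0.5 = -3.0 < 12 -- violated!
Step 2: Constraint must be active: 6*x = 12
x* = 12/6 = 2.0
lambda = (2*3*2.0 + 3)/6 = 2.5
Step 3: Compute optimal value.
f(x*) = 3*2.0^2 + 3*2.0 = 18.0


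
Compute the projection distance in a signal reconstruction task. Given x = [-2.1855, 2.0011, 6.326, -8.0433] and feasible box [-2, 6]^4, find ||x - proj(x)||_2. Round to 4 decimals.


Project each component onto [-2, 6].
clip(-2.1855) = -2.0, clip(2.0011) = 2.0011, clip(6.326) = 6.0, clip(-8.0433) = -2.0
Projection = [-2.0, 2.0011, 6.0, -2.0]
Squared diffs: [0.0344, 0.0, 0.1063, 36.5215]
Distance = sqrt(36.6622) = 6.0549


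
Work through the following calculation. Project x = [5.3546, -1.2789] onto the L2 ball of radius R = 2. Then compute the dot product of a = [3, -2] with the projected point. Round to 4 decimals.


Step 1: Compute ||x|| (intermediates to 6 decimals).
||x|| = sqrt(5.3546^2 + (-1.2789)^2) = 5.505209
Step 2: Project.
Since ||x|| > R, scale = R/||x|| = 2/5.505209 = 0.363292, proj(x) = scale * x
proj(x) = [1.945283, -0.464614]
Step 3: Dot product.
a^T * proj(x) = 3*1.945283 - 2*(-0.464614) = 6.7651


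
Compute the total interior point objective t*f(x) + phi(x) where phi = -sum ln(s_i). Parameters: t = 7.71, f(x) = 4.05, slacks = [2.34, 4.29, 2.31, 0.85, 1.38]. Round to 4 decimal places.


Step 1: Compute log-barrier.
ln values: [0.8502, 1.4563, 0.8372, -0.1625, 0.3221]
phi = -(0.8502 + 1.4563 + 0.8372 - 0.1625 + 0.3221) = -3.3032
Step 2: Compute augmented objective.
t*f(x) = 7.71*4.05 = 31.2255
Total = 31.2255 - 3.3032 = 27.9223


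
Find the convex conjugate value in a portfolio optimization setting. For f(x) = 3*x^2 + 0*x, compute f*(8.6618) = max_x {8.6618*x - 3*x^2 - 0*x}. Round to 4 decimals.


f*(y) = sup_x {y*x - a*x^2 - b*x} = sup_x {(y-b)*x - a*x^2}
FOC: (y - b) - 2a*x = 0 => x* = (y - b)/(2a)
x* = (8.6618 - 0)/(2*3) = 1.4436
f*(8.6618) = (y-b)^2/(4a) = (8.6618 - 0)^2/(4*3)
= 75.0268/12 = 6.2522


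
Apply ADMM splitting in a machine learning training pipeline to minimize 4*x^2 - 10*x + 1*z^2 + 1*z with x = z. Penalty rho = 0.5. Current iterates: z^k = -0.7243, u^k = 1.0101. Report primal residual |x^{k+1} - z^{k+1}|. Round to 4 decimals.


ADMM iteration with rho = 0.5, z^k = -0.7243, u^k = 1.0101
Step 1: x-update.
Minimize 4*x^2 - 10*x + (0.5/2)*(x + 0.7243 + 1.0101)^2
FOC: (2*4 + 0.5)*x = 10 + 0.5*(-0.7243 - 1.0101)
x^{k+1} = 1.0744
Step 2: z-update.
Minimize 1*z^2 + 1*z + (0.5/2)*(1.0744 - z + 1.0101)^2
FOC: (2*1 + 0.5)*z = -1 + 0.5*(1.0744 + 1.0101)
z^{k+1} = 0.0169
Step 3: u-update.
u^{k+1} = 1.0101 + 1.0744 - 0.0169 = 2.0676
Step 4: Primal residual = |1.0744 - 0.0169| = 1.0575


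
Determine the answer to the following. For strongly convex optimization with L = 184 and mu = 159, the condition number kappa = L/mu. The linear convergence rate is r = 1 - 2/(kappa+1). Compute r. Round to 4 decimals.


Step 1: Compute the condition number.
kappa = L/mu = 184/159 = 1.1572
Step 2: Compute the convergence rate.
r = 1 - 2/(kappa + 1) = 1 - 2*mu/(L + mu) = (L - mu)/(L + mu) = 25/343 = 0.0729


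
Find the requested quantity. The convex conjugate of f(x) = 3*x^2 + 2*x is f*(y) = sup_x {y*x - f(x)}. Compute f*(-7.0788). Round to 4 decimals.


f*(y) = sup_x {y*x - a*x^2 - b*x} = sup_x {(y-b)*x - a*x^2}
FOC: (y - b) - 2a*x = 0 => x* = (y - b)/(2a)
x* = (-7.0788 - 2)/(2*3) = -1.5131
f*(-7.0788) = (y-b)^2/(4a) = (-7.0788 - 2)^2/(4*3)
= 82.4246/12 = 6.8687


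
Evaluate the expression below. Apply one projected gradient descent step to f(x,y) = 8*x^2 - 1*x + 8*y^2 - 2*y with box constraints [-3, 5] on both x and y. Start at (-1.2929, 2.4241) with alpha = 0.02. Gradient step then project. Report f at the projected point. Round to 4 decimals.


Step 1: Compute gradient at (-1.2929, 2.4241).
grad_x = 2*8*-1.2929 - 1 = -21.6864
grad_y = 2*8*2.4241 - 2 = 36.7856
Step 2: Gradient step.
x_raw = -1.2929 - 0.02*-21.6864 = -0.8592
y_raw = 2.4241 - 0.02*36.7856 = 1.6884
Step 3: Project onto [-3, 5].
x_proj = clip(-0.8592) = -0.8592
y_proj = clip(1.6884) = 1.6884
Step 4: Evaluate f.
f(-0.8592, 1.6884) = 26.193


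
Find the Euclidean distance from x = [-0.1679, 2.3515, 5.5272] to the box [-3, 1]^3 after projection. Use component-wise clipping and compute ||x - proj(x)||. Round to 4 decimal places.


Project each component onto [-3, 1].
clip(-0.1679) = -0.1679, clip(2.3515) = 1.0, clip(5.5272) = 1.0
Projection = [-0.1679, 1.0, 1.0]
Squared diffs: [0.0, 1.8266, 20.4955]
Distance = sqrt(22.3221) = 4.7246


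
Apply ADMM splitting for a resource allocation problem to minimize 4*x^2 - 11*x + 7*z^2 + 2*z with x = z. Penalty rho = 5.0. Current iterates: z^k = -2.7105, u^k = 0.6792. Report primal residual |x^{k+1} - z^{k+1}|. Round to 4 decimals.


ADMM iteration with rho = 5.0, z^k = -2.7105, u^k = 0.6792
Step 1: x-update.
Minimize 4*x^2 - 11*x + (5.0/2)*(x + 2.7105 + 0.6792)^2
FOC: (2*4 + 5.0)*x = 11 + 5.0*(-2.7105 - 0.6792)
x^{k+1} = -0.4576
Step 2: z-update.
Minimize 7*z^2 + 2*z + (5.0/2)*(-0.4576 - z + 0.6792)^2
FOC: (2*7 + 5.0)*z = -2 + 5.0*(-0.4576 + 0.6792)
z^{k+1} = -0.0469
Step 3: u-update.
u^{k+1} = 0.6792 - 0.4576 + 0.0469 = 0.2686
Step 4: Primal residual = |-0.4576 + 0.0469| = 0.4106


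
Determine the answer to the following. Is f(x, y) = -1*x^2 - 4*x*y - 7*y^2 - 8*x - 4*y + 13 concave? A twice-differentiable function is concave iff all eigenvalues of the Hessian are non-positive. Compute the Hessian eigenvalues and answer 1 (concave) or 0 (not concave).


The Hessian of f(x,y) = -1*x^2 - 4*x*y - 7*y^2 - 8*x - 4*y + 13 is:
H = [[-2, -4], [-4, -14]]
Trace = -2 - 14 = -16
Determinant = -2*-14 - (-4)^2 = 12
Discriminant = (-16)^2 - 4*12 = 208.0
Eigenvalues: lambda_1 = -15.2111, lambda_2 = -0.7889
The function is concave.

1


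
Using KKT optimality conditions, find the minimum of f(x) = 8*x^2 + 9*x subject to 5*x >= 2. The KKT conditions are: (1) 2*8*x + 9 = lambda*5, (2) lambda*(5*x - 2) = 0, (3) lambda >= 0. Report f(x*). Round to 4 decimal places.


Step 1: Try lambda = 0 (constraint inactive).
x_unc = -9/(2*8) = -0.5625
Check: 5*-0.5625 = -2.8125 < 2 -- violated!
Step 2: Constraint must be active: 5*x = 2
x* = 2/5 = 0.4
lambda = (2*8*0.4 + 9)/5 = 3.08
Step 3: Compute optimal value.
f(x*) = 8*0.4^2 + 9*0.4 = 4.88


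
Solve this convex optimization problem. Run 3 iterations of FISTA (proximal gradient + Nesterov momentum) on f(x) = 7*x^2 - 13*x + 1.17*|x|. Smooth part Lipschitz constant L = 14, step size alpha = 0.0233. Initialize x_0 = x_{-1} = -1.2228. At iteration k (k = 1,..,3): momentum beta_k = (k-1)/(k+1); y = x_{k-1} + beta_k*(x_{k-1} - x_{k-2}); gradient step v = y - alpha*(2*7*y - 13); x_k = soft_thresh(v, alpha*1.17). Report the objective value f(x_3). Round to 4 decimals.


FISTA on f(x) = 7*x^2 - 13*x + 1.17*|x|
L = 14, alpha = 0.0233
Iteration 1: beta = 0.0, y = -1.2228 + 0.0*(-1.2228 + 1.2228) = -1.2228
  grad(y) = -30.1192, v = y - alpha*grad = -0.521
  prox(v) = soft_thresh(-0.521, 0.0273) = -0.4938
Iteration 2: beta = 0.3333, y = -0.4938 + 0.3333*(-0.4938 + 1.2228) = -0.2507
  grad(y) = -16.5105, v = y - alpha*grad = 0.1339
  prox(v) = soft_thresh(0.1339, 0.0273) = 0.1067
Iteration 3: beta = 0.5, y = 0.1067 + 0.5*(0.1067 + 0.4938) = 0.4069
  grad(y) = -7.3033, v = y - alpha*grad = 0.5771
  prox(v) = soft_thresh(0.5771, 0.0273) = 0.5498
f(x_3) = 7*0.5498^2 - 13*0.5498 + 1.17*|0.5498| = -4.3882


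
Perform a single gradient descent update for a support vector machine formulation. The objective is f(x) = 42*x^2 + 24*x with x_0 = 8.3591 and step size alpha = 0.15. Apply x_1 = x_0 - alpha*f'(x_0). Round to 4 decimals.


We compute the gradient at x_0 and apply the update.
f'(x) = 84*x + 24
f'(8.3591) = 84*8.3591 + 24 = 726.1644
x_1 = 8.3591 - 0.15*726.1644 = -100.5656


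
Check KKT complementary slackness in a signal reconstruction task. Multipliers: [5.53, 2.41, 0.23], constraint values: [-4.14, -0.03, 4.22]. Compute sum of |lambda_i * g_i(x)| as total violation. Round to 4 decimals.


KKT complementary slackness check:
lambda_1 * g_1 = 5.53 * -4.14 = -22.8942
lambda_2 * g_2 = 2.41 * -0.03 = -0.0723
lambda_3 * g_3 = 0.23 * 4.22 = 0.9706
Total violation = 22.8942 + 0.0723 + 0.9706 = 23.9371


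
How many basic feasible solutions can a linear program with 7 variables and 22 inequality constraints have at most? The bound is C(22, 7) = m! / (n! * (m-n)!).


Each vertex corresponds to some choice of n active constraints out of m, so the number of vertices is at most C(m, n) = m! / (n!(m-n)!).
m = 22, n = 7
Numerator: 22 * 21 * 20 * 19 * 18 * 17 * 16
Denominator: 7! = 5040
C(22, 7) = 170544


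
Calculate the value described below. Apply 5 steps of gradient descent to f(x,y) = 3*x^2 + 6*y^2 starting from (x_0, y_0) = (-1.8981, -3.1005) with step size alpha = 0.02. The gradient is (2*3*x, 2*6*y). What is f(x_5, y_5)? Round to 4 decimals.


Gradient descent on f(x,y) = 3*x^2 + 6*y^2.
Starting point: (-1.8981, -3.1005), alpha = 0.02
Step 1: grad_x = 2*3*-1.8981 = -11.3886, grad_y = 2*6*-3.1005 = -37.206
  x_1 = -1.8981 - 0.02*-11.3886 = -1.6703
  y_1 = -3.1005 - 0.02*-37.206 = -2.3564
Step 2: grad_x = 2*3*-1.6703 = -10.022, grad_y = 2*6*-2.3564 = -28.2766
  x_2 = -1.6703 - 0.02*-10.022 = -1.4699
  y_2 = -2.3564 - 0.02*-28.2766 = -1.7908
Step 3: grad_x = 2*3*-1.4699 = -8.8193, grad_y = 2*6*-1.7908 = -21.4902
  x_3 = -1.4699 - 0.02*-8.8193 = -1.2935
  y_3 = -1.7908 - 0.02*-21.4902 = -1.361
Step 4: grad_x = 2*3*-1.2935 = -7.761, grad_y = 2*6*-1.361 = -16.3325
  x_4 = -1.2935 - 0.02*-7.761 = -1.1383
  y_4 = -1.361 - 0.02*-16.3325 = -1.0344
Step 5: grad_x = 2*3*-1.1383 = -6.8297, grad_y = 2*6*-1.0344 = -12.4127
  x_5 = -1.1383 - 0.02*-6.8297 = -1.0017
  y_5 = -1.0344 - 0.02*-12.4127 = -0.7861
f(-1.0017, -0.7861) = 3*(-1.0017)^2 + 6*(-0.7861)^2 = 6.7182


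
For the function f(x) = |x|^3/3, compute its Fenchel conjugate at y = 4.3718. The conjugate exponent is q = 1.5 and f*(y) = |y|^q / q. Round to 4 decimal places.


The conjugate exponent q satisfies 1/p + 1/q = 1.
p = 3, so q = 3/(3 - 1) = 1.5
|y|^q = 4.3718^1.5 = 9.1409
f*(4.3718) = 9.1409 / 1.5 = 6.094


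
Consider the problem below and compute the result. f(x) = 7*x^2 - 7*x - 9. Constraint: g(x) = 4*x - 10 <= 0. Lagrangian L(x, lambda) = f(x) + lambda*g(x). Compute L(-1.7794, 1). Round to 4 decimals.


Step 1: Evaluate f(x).
f(-1.7794) = 7*(-1.7794)^2 - 7*(-1.7794) - 9 = 25.6197
Step 2: Evaluate g(x).
g(-1.7794) = 4*-1.7794 - 10 = -17.1176
Step 3: Compute Lagrangian.
L = 25.6197 + 1*-17.1176 = 8.5021


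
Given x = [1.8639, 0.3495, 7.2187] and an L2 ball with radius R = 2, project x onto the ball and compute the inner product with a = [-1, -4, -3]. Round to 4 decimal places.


Step 1: Compute ||x|| (intermediates to 6 decimals).
||x|| = sqrt(1.8639^2 + 0.3495^2 + 7.2187^2) = 7.463639
Step 2: Project.
Since ||x|| > R, scale = R/||x|| = 2/7.463639 = 0.267966, proj(x) = scale * x
proj(x) = [0.499462, 0.093654, 1.934366]
Step 3: Dot product.
a^T * proj(x) = -1*0.499462 - 4*0.093654 - 3*1.934366 = -6.6772


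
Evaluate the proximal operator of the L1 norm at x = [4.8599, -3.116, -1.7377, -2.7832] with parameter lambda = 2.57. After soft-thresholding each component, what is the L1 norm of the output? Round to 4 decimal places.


Soft-thresholding with lambda = 2.57:
prox(4.8599) = sign(4.8599)*max(|4.8599| - 2.57, 0) = 2.2899
prox(-3.116) = sign(-3.116)*max(|-3.116| - 2.57, 0) = -0.546
prox(-1.7377) = sign(-1.7377)*max(|-1.7377| - 2.57, 0) = 0.0
prox(-2.7832) = sign(-2.7832)*max(|-2.7832| - 2.57, 0) = -0.2132
prox(x) = [2.2899, -0.546, 0.0, -0.2132]
||prox(x)||_1 = 2.2899 + 0.546 + 0.0 + 0.2132 = 3.0491


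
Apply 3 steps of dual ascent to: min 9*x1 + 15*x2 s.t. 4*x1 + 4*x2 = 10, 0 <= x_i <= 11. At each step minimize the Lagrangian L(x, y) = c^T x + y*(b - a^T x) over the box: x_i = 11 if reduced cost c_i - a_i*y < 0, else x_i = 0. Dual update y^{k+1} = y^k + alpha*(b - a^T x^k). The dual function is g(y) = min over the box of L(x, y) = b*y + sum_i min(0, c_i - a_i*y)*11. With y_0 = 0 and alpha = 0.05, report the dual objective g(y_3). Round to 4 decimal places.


Dual ascent for LP: min 9*x1 + 15*x2, 4*x1 + 4*x2 = 10, 0 <= x_i <= 11
Step 1: y^k = 0.0, reduced costs: (9.0, 15.0)
  x^k = (0.0, 0.0), subgradient = b - a^T x = 10.0
  y^{k+1} = 0.0 + 0.05*10.0 = 0.5
Step 2: y^k = 0.5, reduced costs: (7.0, 13.0)
  x^k = (0.0, 0.0), subgradient = b - a^T x = 10.0
  y^{k+1} = 0.5 + 0.05*10.0 = 1.0
Step 3: y^k = 1.0, reduced costs: (5.0, 11.0)
  x^k = (0.0, 0.0), subgradient = b - a^T x = 10.0
  y^{k+1} = 1.0 + 0.05*10.0 = 1.5
Dual objective at y_3 = 1.5: reduced costs (3.0, 9.0), box minimizer x = (0.0, 0.0)
g(y_3) = b*y + (c1 - a1*y)*x1 + (c2 - a2*y)*x2 = 10*1.5 + 3.0*0.0 + 9.0*0.0 = 15.0 + 0.0 + 0.0 = 15.0


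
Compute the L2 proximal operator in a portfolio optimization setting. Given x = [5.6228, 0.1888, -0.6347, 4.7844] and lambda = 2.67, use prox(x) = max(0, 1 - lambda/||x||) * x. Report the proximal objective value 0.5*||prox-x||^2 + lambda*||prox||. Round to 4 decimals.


Step 1: Compute ||x||.
||x|| = 7.4125
Step 2: Compute scaling factor.
scale = max(0, 1 - 2.67/7.4125) = 0.6398
Step 3: prox(x) = [3.5974, 0.1208, -0.4061, 3.061]
||prox(x)|| = 4.7425
Step 4: Proximal objective.
0.5*||prox-x||^2 = 3.5645
lambda*||prox|| = 12.6625
Total = 16.2269


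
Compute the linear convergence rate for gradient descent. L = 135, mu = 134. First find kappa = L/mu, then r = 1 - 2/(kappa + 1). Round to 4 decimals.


Step 1: Compute the condition number.
kappa = L/mu = 135/134 = 1.0075
Step 2: Compute the convergence rate.
r = 1 - 2/(kappa + 1) = 1 - 2*mu/(L + mu) = (L - mu)/(L + mu) = 1/269 = 0.0037


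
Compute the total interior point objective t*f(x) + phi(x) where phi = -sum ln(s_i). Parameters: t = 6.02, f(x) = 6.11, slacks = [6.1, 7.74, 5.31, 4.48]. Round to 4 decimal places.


Step 1: Compute log-barrier.
ln values: [1.8083, 2.0464, 1.6696, 1.4996]
phi = -(1.8083 + 2.0464 + 1.6696 + 1.4996) = -7.0239
Step 2: Compute augmented objective.
t*f(x) = 6.02*6.11 = 36.7822
Total = 36.7822 - 7.0239 = 29.7583


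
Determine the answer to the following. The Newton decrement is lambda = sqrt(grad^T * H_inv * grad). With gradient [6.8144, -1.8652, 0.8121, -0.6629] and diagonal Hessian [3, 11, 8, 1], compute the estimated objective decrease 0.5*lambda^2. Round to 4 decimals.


Step 1: H is diagonal, so H^(-1) * g = [2.2715, -0.1696, 0.1015, -0.6629].
Step 2: g^T H^(-1) g = sum_i g_i^2 / H_ii
  = (6.8144)^2/3 + (-1.8652)^2/11 + (0.8121)^2/8 + (-0.6629)^2/1
  = 15.4787 + 0.3163 + 0.0824 + 0.4394 = 16.3168
Step 3: Objective decrease = 0.5 * g^T H^(-1) g = 8.1584


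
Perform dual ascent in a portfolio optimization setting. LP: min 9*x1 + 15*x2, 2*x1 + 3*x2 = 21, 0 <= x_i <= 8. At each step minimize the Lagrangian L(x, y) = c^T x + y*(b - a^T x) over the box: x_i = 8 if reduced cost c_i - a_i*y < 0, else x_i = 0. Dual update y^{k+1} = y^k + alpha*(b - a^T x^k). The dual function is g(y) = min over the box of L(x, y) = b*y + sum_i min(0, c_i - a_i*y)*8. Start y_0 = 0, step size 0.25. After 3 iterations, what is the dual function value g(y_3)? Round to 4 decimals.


Dual ascent for LP: min 9*x1 + 15*x2, 2*x1 + 3*x2 = 21, 0 <= x_i <= 8
Step 1: y^k = 0.0, reduced costs: (9.0, 15.0)
  x^k = (0.0, 0.0), subgradient = b - a^T x = 21.0
  y^{k+1} = 0.0 + 0.25*21.0 = 5.25
Step 2: y^k = 5.25, reduced costs: (-1.5, -0.75)
  x^k = (8.0, 8.0), subgradient = b - a^T x = -19.0
  y^{k+1} = 5.25 + 0.25*-19.0 = 0.5
Step 3: y^k = 0.5, reduced costs: (8.0, 13.5)
  x^k = (0.0, 0.0), subgradient = b - a^T x = 21.0
  y^{k+1} = 0.5 + 0.25*21.0 = 5.75
Dual objective at y_3 = 5.75: reduced costs (-2.5, -2.25), box minimizer x = (8.0, 8.0)
g(y_3) = b*y + (c1 - a1*y)*x1 + (c2 - a2*y)*x2 = 21*5.75 + (-2.5)*8.0 + (-2.25)*8.0 = 120.75 - 20.0 - 18.0 = 82.75


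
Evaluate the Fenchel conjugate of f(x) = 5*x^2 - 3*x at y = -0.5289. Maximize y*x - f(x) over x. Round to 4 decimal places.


f*(y) = sup_x {y*x - a*x^2 - b*x} = sup_x {(y-b)*x - a*x^2}
FOC: (y - b) - 2a*x = 0 => x* = (y - b)/(2a)
x* = (-0.5289 + 3)/(2*5) = 0.2471
f*(-0.5289) = (y-b)^2/(4a) = (-0.5289 + 3)^2/(4*5)
= 6.1063/20 = 0.3053


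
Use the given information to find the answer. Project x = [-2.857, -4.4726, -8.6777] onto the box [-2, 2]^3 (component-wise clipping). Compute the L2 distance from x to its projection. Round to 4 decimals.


Project each component onto [-2, 2].
clip(-2.857) = -2.0, clip(-4.4726) = -2.0, clip(-8.6777) = -2.0
Projection = [-2.0, -2.0, -2.0]
Squared diffs: [0.7344, 6.1138, 44.5917]
Distance = sqrt(51.4399) = 7.1722


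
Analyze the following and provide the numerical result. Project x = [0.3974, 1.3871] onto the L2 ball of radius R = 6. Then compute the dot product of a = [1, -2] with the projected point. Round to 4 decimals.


Step 1: Compute ||x|| (intermediates to 6 decimals).
||x|| = sqrt(0.3974^2 + 1.3871^2) = 1.442904
Step 2: Project.
Since ||x|| <= R, proj = x (no scaling needed).
proj(x) = [0.3974, 1.3871]
Step 3: Dot product.
a^T * proj(x) = 1*0.3974 - 2*1.3871 = -2.3768


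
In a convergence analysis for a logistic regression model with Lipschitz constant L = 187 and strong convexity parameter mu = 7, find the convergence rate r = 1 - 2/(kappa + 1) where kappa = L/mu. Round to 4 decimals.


Step 1: Compute the condition number.
kappa = L/mu = 187/7 = 26.7143
Step 2: Compute the convergence rate.
r = 1 - 2/(kappa + 1) = 1 - 2*mu/(L + mu) = (L - mu)/(L + mu) = 180/194 = 0.9278


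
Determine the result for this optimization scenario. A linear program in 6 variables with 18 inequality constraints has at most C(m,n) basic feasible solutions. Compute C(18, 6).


Each vertex corresponds to some choice of n active constraints out of m, so the number of vertices is at most C(m, n) = m! / (n!(m-n)!).
m = 18, n = 6
Numerator: 18 * 17 * 16 * 15 * 14 * 13
Denominator: 6! = 720
C(18, 6) = 18564


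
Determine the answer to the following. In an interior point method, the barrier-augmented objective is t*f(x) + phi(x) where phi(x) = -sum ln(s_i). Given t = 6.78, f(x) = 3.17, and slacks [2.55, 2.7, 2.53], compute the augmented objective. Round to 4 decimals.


Step 1: Compute log-barrier.
ln values: [0.9361, 0.9933, 0.9282]
phi = -(0.9361 + 0.9933 + 0.9282) = -2.8576
Step 2: Compute augmented objective.
t*f(x) = 6.78*3.17 = 21.4926
Total = 21.4926 - 2.8576 = 18.635


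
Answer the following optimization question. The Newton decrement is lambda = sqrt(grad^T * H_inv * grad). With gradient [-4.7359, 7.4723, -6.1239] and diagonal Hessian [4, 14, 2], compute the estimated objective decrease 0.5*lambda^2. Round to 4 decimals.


Step 1: H is diagonal, so H^(-1) * g = [-1.184, 0.5337, -3.062].
Step 2: g^T H^(-1) g = sum_i g_i^2 / H_ii
  = (-4.7359)^2/4 + (7.4723)^2/14 + (-6.1239)^2/2
  = 5.6072 + 3.9882 + 18.7511 = 28.3465
Step 3: Objective decrease = 0.5 * g^T H^(-1) g = 14.1732
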